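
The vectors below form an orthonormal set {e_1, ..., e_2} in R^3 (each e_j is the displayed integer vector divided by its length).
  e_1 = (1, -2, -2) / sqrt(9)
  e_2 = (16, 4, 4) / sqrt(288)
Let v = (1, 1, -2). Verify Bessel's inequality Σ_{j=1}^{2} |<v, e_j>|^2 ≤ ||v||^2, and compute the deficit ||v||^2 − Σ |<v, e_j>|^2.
Σ |<v, e_j>|^2 = 3/2; ||v||^2 = 6; deficit = 9/2

Write each e_j = u_j / sqrt(<u_j, u_j>) where u_j is the displayed integer vector. Then <v, e_j> = <v, u_j> / sqrt(<u_j, u_j>), so |<v, e_j>|^2 = <v, u_j>^2 / <u_j, u_j>.
Coefficients: <v, e_1> = 3/sqrt(9), <v, e_2> = 12/sqrt(288).
Square and sum: Σ |<v, e_j>|^2 = 3/2.
Compute ||v||^2 = v·v = 6.
Deficit = 6 − 3/2 = 9/2 ≥ 0, confirming Bessel's inequality. (The deficit equals ||v − Σ <v,e_j> e_j||^2, the squared distance from v to span{e_j}.)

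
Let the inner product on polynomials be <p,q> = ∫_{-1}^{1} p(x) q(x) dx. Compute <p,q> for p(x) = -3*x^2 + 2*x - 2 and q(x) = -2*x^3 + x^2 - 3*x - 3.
<p,q> = 148/15

Expand the product: p(x)·q(x) = 6*x^5 - 7*x^4 + 15*x^3 + x^2 + 6.
∫_{-1}^{1} of each monomial x^k gives [2/(k+1) if k even, 0 if k odd]. Integrating term-by-term (or equivalently evaluating the antiderivative F(x) = x^6 - 7*x^5/5 + 15*x^4/4 + x^3/3 + 6*x at the endpoints):
  F(1) − F(−1) = 581/60 − (-11/60) = 148/15.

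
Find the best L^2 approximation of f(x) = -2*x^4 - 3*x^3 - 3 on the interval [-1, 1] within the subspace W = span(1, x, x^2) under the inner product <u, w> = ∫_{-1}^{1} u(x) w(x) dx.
g(x) = -12*x^2/7 - 9*x/5 - 99/35

The best approximation g ∈ W is the orthogonal projection of f onto W. Writing g = a_0 + a_1 x + a_2 x^2, the coefficients solve the normal equations G · a = b where
  G_{ij} = <φ_i, φ_j> and b_i = <f, φ_i>, with φ_0 = 1, φ_1 = x, φ_2 = x^2.
G =
  [2, 0, 2/3]
  [0, 2/3, 0]
  [2/3, 0, 2/5],
b = (-34/5, -6/5, -18/7).
Solving gives a_0 = -99/35, a_1 = -9/5, a_2 = -12/7, so
  g(x) = -12*x^2/7 - 9*x/5 - 99/35.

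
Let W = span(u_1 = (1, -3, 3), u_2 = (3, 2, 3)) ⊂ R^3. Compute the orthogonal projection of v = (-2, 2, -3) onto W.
proj_W(v) = (-629/382, 355/191, -1245/382)

Set up U = [u_1 | ... | u_2] ∈ R^(3×2). The projector onto W = col(U) is P = U (U^T U)^(-1) U^T.
Compute U^T U =
  [19, 6]
  [6, 22],
and U^T v = (-17, -11).
Solve U^T U · c = U^T v for the coefficients: c = (-154/191, -107/382). The projection is proj_W(v) = U c.
Check: (v - proj_W(v)) · u_1 = 0  (should be 0).
Check: (v - proj_W(v)) · u_2 = 0  (should be 0).
Result: proj_W(v) = (-629/382, 355/191, -1245/382).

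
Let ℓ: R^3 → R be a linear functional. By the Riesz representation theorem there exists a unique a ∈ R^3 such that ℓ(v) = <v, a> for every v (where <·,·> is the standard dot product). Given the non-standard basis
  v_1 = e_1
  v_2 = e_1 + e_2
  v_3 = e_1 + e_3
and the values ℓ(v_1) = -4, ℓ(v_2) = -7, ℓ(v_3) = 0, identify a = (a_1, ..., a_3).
a = (-4, -3, 4)

Write a = (a_1, ..., a_3) in the standard basis. For each basis vector v_i, ℓ(v_i) = <v_i, a> is a linear equation in the a_j's. Collect the n equations into a matrix system V a = ℓ, where row i of V is v_i (expressed in the standard basis). Since V is invertible (lower-triangular with 1s on the diagonal, up to permutation), solve by back-substitution:
  V =
[[1, 0, 0],
 [1, 1, 0],
 [1, 0, 1]]
  V a = (-4, -7, 0)
Solving gives a = (-4, -3, 4).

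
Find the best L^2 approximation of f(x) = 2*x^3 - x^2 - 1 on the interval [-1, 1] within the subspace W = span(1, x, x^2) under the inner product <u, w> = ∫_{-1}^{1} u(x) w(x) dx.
g(x) = -x^2 + 6*x/5 - 1

The best approximation g ∈ W is the orthogonal projection of f onto W. Writing g = a_0 + a_1 x + a_2 x^2, the coefficients solve the normal equations G · a = b where
  G_{ij} = <φ_i, φ_j> and b_i = <f, φ_i>, with φ_0 = 1, φ_1 = x, φ_2 = x^2.
G =
  [2, 0, 2/3]
  [0, 2/3, 0]
  [2/3, 0, 2/5],
b = (-8/3, 4/5, -16/15).
Solving gives a_0 = -1, a_1 = 6/5, a_2 = -1, so
  g(x) = -x^2 + 6*x/5 - 1.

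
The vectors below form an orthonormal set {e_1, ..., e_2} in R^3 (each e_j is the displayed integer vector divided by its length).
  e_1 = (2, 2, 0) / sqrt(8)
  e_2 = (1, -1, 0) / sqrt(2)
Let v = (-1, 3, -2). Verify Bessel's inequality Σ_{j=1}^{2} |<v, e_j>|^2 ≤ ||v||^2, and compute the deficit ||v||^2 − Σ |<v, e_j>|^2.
Σ |<v, e_j>|^2 = 10; ||v||^2 = 14; deficit = 4

Write each e_j = u_j / sqrt(<u_j, u_j>) where u_j is the displayed integer vector. Then <v, e_j> = <v, u_j> / sqrt(<u_j, u_j>), so |<v, e_j>|^2 = <v, u_j>^2 / <u_j, u_j>.
Coefficients: <v, e_1> = 4/sqrt(8), <v, e_2> = -4/sqrt(2).
Square and sum: Σ |<v, e_j>|^2 = 10.
Compute ||v||^2 = v·v = 14.
Deficit = 14 − 10 = 4 ≥ 0, confirming Bessel's inequality. (The deficit equals ||v − Σ <v,e_j> e_j||^2, the squared distance from v to span{e_j}.)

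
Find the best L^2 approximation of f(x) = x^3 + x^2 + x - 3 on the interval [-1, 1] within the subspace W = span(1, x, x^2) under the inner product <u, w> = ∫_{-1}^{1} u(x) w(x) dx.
g(x) = x^2 + 8*x/5 - 3

The best approximation g ∈ W is the orthogonal projection of f onto W. Writing g = a_0 + a_1 x + a_2 x^2, the coefficients solve the normal equations G · a = b where
  G_{ij} = <φ_i, φ_j> and b_i = <f, φ_i>, with φ_0 = 1, φ_1 = x, φ_2 = x^2.
G =
  [2, 0, 2/3]
  [0, 2/3, 0]
  [2/3, 0, 2/5],
b = (-16/3, 16/15, -8/5).
Solving gives a_0 = -3, a_1 = 8/5, a_2 = 1, so
  g(x) = x^2 + 8*x/5 - 3.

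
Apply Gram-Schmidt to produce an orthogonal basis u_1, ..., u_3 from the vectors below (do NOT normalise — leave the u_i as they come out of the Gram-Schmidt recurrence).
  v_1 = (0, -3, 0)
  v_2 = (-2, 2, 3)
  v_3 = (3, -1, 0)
Orthogonal basis:
  u_1 = (0, -3, 0)
  u_2 = (-2, 0, 3)
  u_3 = (27/13, 0, 18/13)

Apply the Gram-Schmidt recurrence
  u_1 = v_1
  u_i = v_i − Σ_{j<i} ((v_i · u_j) / (u_j · u_j)) · u_j.

Step by step this gives:
  u_1 = (0, -3, 0)
  u_2 = (-2, 0, 3)
  u_3 = (27/13, 0, 18/13)

Orthogonality check:
  u_2 · u_1 = 0 (should be 0)
  u_3 · u_1 = 0 (should be 0)
  u_3 · u_2 = 0 (should be 0)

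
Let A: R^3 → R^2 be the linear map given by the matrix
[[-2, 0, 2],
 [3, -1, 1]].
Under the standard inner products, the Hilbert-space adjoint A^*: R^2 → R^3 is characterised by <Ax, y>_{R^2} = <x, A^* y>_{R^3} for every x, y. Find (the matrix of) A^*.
A^* = A^T =
[[-2, 3],
 [0, -1],
 [2, 1]]

For real matrices with standard dot products, the defining identity <Ax, y> = <x, A^* y> gives (Ax)^T y = x^T (A^*) y, i.e. x^T A^T y = x^T (A^*) y. Since this holds for all x, y, we must have A^* = A^T. Therefore
A^* =
[[-2, 3],
 [0, -1],
 [2, 1]].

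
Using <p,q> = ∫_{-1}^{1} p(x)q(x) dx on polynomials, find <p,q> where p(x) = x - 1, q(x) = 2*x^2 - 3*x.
<p,q> = -10/3

Expand the product: p(x)·q(x) = 2*x^3 - 5*x^2 + 3*x.
∫_{-1}^{1} of each monomial x^k gives [2/(k+1) if k even, 0 if k odd]. Integrating term-by-term (or equivalently evaluating the antiderivative F(x) = x^4/2 - 5*x^3/3 + 3*x^2/2 at the endpoints):
  F(1) − F(−1) = 1/3 − (11/3) = -10/3.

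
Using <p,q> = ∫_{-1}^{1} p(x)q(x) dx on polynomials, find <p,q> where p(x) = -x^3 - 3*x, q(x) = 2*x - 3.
<p,q> = -24/5

Expand the product: p(x)·q(x) = -2*x^4 + 3*x^3 - 6*x^2 + 9*x.
∫_{-1}^{1} of each monomial x^k gives [2/(k+1) if k even, 0 if k odd]. Integrating term-by-term (or equivalently evaluating the antiderivative F(x) = -2*x^5/5 + 3*x^4/4 - 2*x^3 + 9*x^2/2 at the endpoints):
  F(1) − F(−1) = 57/20 − (153/20) = -24/5.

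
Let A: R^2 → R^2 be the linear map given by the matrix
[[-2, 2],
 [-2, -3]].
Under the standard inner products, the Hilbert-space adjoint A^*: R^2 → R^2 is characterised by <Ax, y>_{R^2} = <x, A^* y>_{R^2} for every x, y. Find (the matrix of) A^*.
A^* = A^T =
[[-2, -2],
 [2, -3]]

For real matrices with standard dot products, the defining identity <Ax, y> = <x, A^* y> gives (Ax)^T y = x^T (A^*) y, i.e. x^T A^T y = x^T (A^*) y. Since this holds for all x, y, we must have A^* = A^T. Therefore
A^* =
[[-2, -2],
 [2, -3]].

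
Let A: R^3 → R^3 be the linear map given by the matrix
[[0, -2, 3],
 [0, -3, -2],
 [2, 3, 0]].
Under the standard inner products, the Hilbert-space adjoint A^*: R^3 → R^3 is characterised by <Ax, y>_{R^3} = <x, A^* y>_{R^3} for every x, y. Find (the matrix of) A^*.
A^* = A^T =
[[0, 0, 2],
 [-2, -3, 3],
 [3, -2, 0]]

For real matrices with standard dot products, the defining identity <Ax, y> = <x, A^* y> gives (Ax)^T y = x^T (A^*) y, i.e. x^T A^T y = x^T (A^*) y. Since this holds for all x, y, we must have A^* = A^T. Therefore
A^* =
[[0, 0, 2],
 [-2, -3, 3],
 [3, -2, 0]].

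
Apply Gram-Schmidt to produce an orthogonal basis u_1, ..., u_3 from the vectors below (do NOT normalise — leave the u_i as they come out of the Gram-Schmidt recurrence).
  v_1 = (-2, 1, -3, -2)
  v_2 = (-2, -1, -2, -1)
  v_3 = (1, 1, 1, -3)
Orthogonal basis:
  u_1 = (-2, 1, -3, -2)
  u_2 = (-7/9, -29/18, -1/6, 2/9)
  u_3 = (27/59, -41/59, 69/59, -151/59)

Apply the Gram-Schmidt recurrence
  u_1 = v_1
  u_i = v_i − Σ_{j<i} ((v_i · u_j) / (u_j · u_j)) · u_j.

Step by step this gives:
  u_1 = (-2, 1, -3, -2)
  u_2 = (-7/9, -29/18, -1/6, 2/9)
  u_3 = (27/59, -41/59, 69/59, -151/59)

Orthogonality check:
  u_2 · u_1 = 0 (should be 0)
  u_3 · u_1 = 0 (should be 0)
  u_3 · u_2 = 0 (should be 0)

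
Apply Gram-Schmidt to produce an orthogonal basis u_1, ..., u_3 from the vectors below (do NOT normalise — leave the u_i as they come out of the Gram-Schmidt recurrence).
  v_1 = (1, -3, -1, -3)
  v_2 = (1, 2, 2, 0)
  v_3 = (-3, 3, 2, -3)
Orthogonal basis:
  u_1 = (1, -3, -1, -3)
  u_2 = (27/20, 19/20, 33/20, -21/20)
  u_3 = (-502/131, 195/131, 56/131, -381/131)

Apply the Gram-Schmidt recurrence
  u_1 = v_1
  u_i = v_i − Σ_{j<i} ((v_i · u_j) / (u_j · u_j)) · u_j.

Step by step this gives:
  u_1 = (1, -3, -1, -3)
  u_2 = (27/20, 19/20, 33/20, -21/20)
  u_3 = (-502/131, 195/131, 56/131, -381/131)

Orthogonality check:
  u_2 · u_1 = 0 (should be 0)
  u_3 · u_1 = 0 (should be 0)
  u_3 · u_2 = 0 (should be 0)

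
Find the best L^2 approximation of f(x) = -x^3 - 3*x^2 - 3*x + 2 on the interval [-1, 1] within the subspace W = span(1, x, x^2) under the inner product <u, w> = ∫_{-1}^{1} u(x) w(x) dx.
g(x) = -3*x^2 - 18*x/5 + 2

The best approximation g ∈ W is the orthogonal projection of f onto W. Writing g = a_0 + a_1 x + a_2 x^2, the coefficients solve the normal equations G · a = b where
  G_{ij} = <φ_i, φ_j> and b_i = <f, φ_i>, with φ_0 = 1, φ_1 = x, φ_2 = x^2.
G =
  [2, 0, 2/3]
  [0, 2/3, 0]
  [2/3, 0, 2/5],
b = (2, -12/5, 2/15).
Solving gives a_0 = 2, a_1 = -18/5, a_2 = -3, so
  g(x) = -3*x^2 - 18*x/5 + 2.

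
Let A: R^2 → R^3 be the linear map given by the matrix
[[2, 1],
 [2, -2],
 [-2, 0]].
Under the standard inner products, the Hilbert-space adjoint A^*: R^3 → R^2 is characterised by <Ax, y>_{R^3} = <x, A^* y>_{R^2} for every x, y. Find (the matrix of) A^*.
A^* = A^T =
[[2, 2, -2],
 [1, -2, 0]]

For real matrices with standard dot products, the defining identity <Ax, y> = <x, A^* y> gives (Ax)^T y = x^T (A^*) y, i.e. x^T A^T y = x^T (A^*) y. Since this holds for all x, y, we must have A^* = A^T. Therefore
A^* =
[[2, 2, -2],
 [1, -2, 0]].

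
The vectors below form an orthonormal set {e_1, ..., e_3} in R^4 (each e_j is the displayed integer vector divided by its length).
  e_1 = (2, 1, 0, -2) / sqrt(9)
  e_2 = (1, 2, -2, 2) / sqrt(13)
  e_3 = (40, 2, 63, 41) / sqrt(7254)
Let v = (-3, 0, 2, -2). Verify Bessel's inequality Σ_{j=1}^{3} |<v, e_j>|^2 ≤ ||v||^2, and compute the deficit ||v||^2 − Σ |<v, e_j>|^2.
Σ |<v, e_j>|^2 = 327/31; ||v||^2 = 17; deficit = 200/31

Write each e_j = u_j / sqrt(<u_j, u_j>) where u_j is the displayed integer vector. Then <v, e_j> = <v, u_j> / sqrt(<u_j, u_j>), so |<v, e_j>|^2 = <v, u_j>^2 / <u_j, u_j>.
Coefficients: <v, e_1> = -2/sqrt(9), <v, e_2> = -11/sqrt(13), <v, e_3> = -76/sqrt(7254).
Square and sum: Σ |<v, e_j>|^2 = 327/31.
Compute ||v||^2 = v·v = 17.
Deficit = 17 − 327/31 = 200/31 ≥ 0, confirming Bessel's inequality. (The deficit equals ||v − Σ <v,e_j> e_j||^2, the squared distance from v to span{e_j}.)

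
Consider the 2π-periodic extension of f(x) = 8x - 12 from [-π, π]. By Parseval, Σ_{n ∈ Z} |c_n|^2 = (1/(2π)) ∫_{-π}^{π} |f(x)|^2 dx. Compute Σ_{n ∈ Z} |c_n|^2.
Σ |c_n|^2 = 64π^2/3 + 144

Expand and integrate term by term over [-π, π]:
  ∫ (8x)^2 dx = 64·(2π^3/3); ∫ 2·8·(-12)·x dx = 0 (odd integrand); ∫ (-12)^2 dx = 144·2π.
So (1/(2π)) ∫_{-π}^{π} (8x - 12)^2 dx = 64π^2/3 + 144 = 64π^2/3 + 144.
Parseval ⇒ Σ |c_n|^2 = 64π^2/3 + 144.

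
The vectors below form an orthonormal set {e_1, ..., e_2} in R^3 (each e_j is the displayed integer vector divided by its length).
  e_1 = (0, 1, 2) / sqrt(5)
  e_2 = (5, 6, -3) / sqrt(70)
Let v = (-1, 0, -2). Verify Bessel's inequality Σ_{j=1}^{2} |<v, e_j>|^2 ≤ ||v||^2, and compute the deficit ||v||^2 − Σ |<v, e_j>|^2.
Σ |<v, e_j>|^2 = 45/14; ||v||^2 = 5; deficit = 25/14

Write each e_j = u_j / sqrt(<u_j, u_j>) where u_j is the displayed integer vector. Then <v, e_j> = <v, u_j> / sqrt(<u_j, u_j>), so |<v, e_j>|^2 = <v, u_j>^2 / <u_j, u_j>.
Coefficients: <v, e_1> = -4/sqrt(5), <v, e_2> = 1/sqrt(70).
Square and sum: Σ |<v, e_j>|^2 = 45/14.
Compute ||v||^2 = v·v = 5.
Deficit = 5 − 45/14 = 25/14 ≥ 0, confirming Bessel's inequality. (The deficit equals ||v − Σ <v,e_j> e_j||^2, the squared distance from v to span{e_j}.)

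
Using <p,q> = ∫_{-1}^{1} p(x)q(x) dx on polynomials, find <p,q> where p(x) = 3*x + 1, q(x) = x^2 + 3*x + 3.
<p,q> = 38/3

Expand the product: p(x)·q(x) = 3*x^3 + 10*x^2 + 12*x + 3.
∫_{-1}^{1} of each monomial x^k gives [2/(k+1) if k even, 0 if k odd]. Integrating term-by-term (or equivalently evaluating the antiderivative F(x) = 3*x^4/4 + 10*x^3/3 + 6*x^2 + 3*x at the endpoints):
  F(1) − F(−1) = 157/12 − (5/12) = 38/3.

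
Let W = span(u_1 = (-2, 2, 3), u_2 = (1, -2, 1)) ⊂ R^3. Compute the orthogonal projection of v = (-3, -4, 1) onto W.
proj_W(v) = (19/31, -54/31, 59/31)

Set up U = [u_1 | ... | u_2] ∈ R^(3×2). The projector onto W = col(U) is P = U (U^T U)^(-1) U^T.
Compute U^T U =
  [17, -3]
  [-3, 6],
and U^T v = (1, 6).
Solve U^T U · c = U^T v for the coefficients: c = (8/31, 35/31). The projection is proj_W(v) = U c.
Check: (v - proj_W(v)) · u_1 = 0  (should be 0).
Check: (v - proj_W(v)) · u_2 = 0  (should be 0).
Result: proj_W(v) = (19/31, -54/31, 59/31).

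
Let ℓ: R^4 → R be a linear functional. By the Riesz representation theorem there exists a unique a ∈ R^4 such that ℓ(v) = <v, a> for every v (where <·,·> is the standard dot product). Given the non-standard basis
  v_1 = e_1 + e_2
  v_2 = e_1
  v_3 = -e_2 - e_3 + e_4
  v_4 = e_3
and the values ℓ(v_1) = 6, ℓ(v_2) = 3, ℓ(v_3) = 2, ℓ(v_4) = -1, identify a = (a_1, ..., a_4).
a = (3, 3, -1, 4)

Write a = (a_1, ..., a_4) in the standard basis. For each basis vector v_i, ℓ(v_i) = <v_i, a> is a linear equation in the a_j's. Collect the n equations into a matrix system V a = ℓ, where row i of V is v_i (expressed in the standard basis). Since V is invertible (lower-triangular with 1s on the diagonal, up to permutation), solve by back-substitution:
  V =
[[1, 1, 0, 0],
 [1, 0, 0, 0],
 [0, -1, -1, 1],
 [0, 0, 1, 0]]
  V a = (6, 3, 2, -1)
Solving gives a = (3, 3, -1, 4).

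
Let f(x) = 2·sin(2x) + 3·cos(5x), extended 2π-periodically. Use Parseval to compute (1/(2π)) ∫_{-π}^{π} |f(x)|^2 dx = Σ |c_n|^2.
Σ |c_n|^2 = 13/2

Expand |f|^2 and use orthogonality of {sin(nx), cos(mx)} on [-π, π]:
  ∫_{-π}^{π} sin(nx)^2 dx = π, ∫ cos(mx)^2 dx = π, and cross terms integrate to 0.
So ∫_{-π}^{π} f(x)^2 dx = 2^2 · π + 3^2 · π = (4 + 9)π.
Divide by 2π: (4 + 9)/2 = 13/2.
By Parseval, this equals Σ |c_n|^2.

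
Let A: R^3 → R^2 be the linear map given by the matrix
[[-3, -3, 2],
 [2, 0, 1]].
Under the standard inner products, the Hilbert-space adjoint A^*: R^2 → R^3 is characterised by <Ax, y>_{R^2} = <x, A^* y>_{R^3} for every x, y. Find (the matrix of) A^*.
A^* = A^T =
[[-3, 2],
 [-3, 0],
 [2, 1]]

For real matrices with standard dot products, the defining identity <Ax, y> = <x, A^* y> gives (Ax)^T y = x^T (A^*) y, i.e. x^T A^T y = x^T (A^*) y. Since this holds for all x, y, we must have A^* = A^T. Therefore
A^* =
[[-3, 2],
 [-3, 0],
 [2, 1]].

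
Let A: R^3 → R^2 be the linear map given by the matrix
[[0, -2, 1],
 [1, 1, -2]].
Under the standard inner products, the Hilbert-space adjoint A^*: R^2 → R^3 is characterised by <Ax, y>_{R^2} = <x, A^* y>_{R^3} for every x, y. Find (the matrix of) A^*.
A^* = A^T =
[[0, 1],
 [-2, 1],
 [1, -2]]

For real matrices with standard dot products, the defining identity <Ax, y> = <x, A^* y> gives (Ax)^T y = x^T (A^*) y, i.e. x^T A^T y = x^T (A^*) y. Since this holds for all x, y, we must have A^* = A^T. Therefore
A^* =
[[0, 1],
 [-2, 1],
 [1, -2]].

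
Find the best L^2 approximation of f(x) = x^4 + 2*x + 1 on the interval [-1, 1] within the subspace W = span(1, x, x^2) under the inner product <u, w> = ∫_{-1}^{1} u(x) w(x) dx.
g(x) = 6*x^2/7 + 2*x + 32/35

The best approximation g ∈ W is the orthogonal projection of f onto W. Writing g = a_0 + a_1 x + a_2 x^2, the coefficients solve the normal equations G · a = b where
  G_{ij} = <φ_i, φ_j> and b_i = <f, φ_i>, with φ_0 = 1, φ_1 = x, φ_2 = x^2.
G =
  [2, 0, 2/3]
  [0, 2/3, 0]
  [2/3, 0, 2/5],
b = (12/5, 4/3, 20/21).
Solving gives a_0 = 32/35, a_1 = 2, a_2 = 6/7, so
  g(x) = 6*x^2/7 + 2*x + 32/35.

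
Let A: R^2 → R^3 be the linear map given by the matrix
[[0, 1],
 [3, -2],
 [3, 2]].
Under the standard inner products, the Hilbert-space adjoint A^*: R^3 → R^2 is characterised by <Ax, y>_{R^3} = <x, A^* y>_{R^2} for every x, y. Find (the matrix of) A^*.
A^* = A^T =
[[0, 3, 3],
 [1, -2, 2]]

For real matrices with standard dot products, the defining identity <Ax, y> = <x, A^* y> gives (Ax)^T y = x^T (A^*) y, i.e. x^T A^T y = x^T (A^*) y. Since this holds for all x, y, we must have A^* = A^T. Therefore
A^* =
[[0, 3, 3],
 [1, -2, 2]].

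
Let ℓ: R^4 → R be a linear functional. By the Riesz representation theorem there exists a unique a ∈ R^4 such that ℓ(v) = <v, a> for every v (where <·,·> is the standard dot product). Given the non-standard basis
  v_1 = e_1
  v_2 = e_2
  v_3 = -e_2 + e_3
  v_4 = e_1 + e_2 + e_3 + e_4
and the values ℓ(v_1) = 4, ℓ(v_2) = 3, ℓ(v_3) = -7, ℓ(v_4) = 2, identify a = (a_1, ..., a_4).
a = (4, 3, -4, -1)

Write a = (a_1, ..., a_4) in the standard basis. For each basis vector v_i, ℓ(v_i) = <v_i, a> is a linear equation in the a_j's. Collect the n equations into a matrix system V a = ℓ, where row i of V is v_i (expressed in the standard basis). Since V is invertible (lower-triangular with 1s on the diagonal, up to permutation), solve by back-substitution:
  V =
[[1, 0, 0, 0],
 [0, 1, 0, 0],
 [0, -1, 1, 0],
 [1, 1, 1, 1]]
  V a = (4, 3, -7, 2)
Solving gives a = (4, 3, -4, -1).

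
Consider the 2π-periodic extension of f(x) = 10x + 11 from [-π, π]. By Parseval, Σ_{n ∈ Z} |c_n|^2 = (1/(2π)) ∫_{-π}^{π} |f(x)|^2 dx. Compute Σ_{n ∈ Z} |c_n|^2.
Σ |c_n|^2 = 100π^2/3 + 121

Expand and integrate term by term over [-π, π]:
  ∫ (10x)^2 dx = 100·(2π^3/3); ∫ 2·10·(11)·x dx = 0 (odd integrand); ∫ 11^2 dx = 121·2π.
So (1/(2π)) ∫_{-π}^{π} (10x + 11)^2 dx = 100π^2/3 + 121 = 100π^2/3 + 121.
Parseval ⇒ Σ |c_n|^2 = 100π^2/3 + 121.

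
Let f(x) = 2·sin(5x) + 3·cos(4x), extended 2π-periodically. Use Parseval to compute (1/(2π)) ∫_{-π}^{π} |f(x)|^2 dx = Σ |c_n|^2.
Σ |c_n|^2 = 13/2

Expand |f|^2 and use orthogonality of {sin(nx), cos(mx)} on [-π, π]:
  ∫_{-π}^{π} sin(nx)^2 dx = π, ∫ cos(mx)^2 dx = π, and cross terms integrate to 0.
So ∫_{-π}^{π} f(x)^2 dx = 2^2 · π + 3^2 · π = (4 + 9)π.
Divide by 2π: (4 + 9)/2 = 13/2.
By Parseval, this equals Σ |c_n|^2.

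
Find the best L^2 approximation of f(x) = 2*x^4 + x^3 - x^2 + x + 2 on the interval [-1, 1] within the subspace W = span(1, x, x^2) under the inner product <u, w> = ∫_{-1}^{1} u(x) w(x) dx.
g(x) = 5*x^2/7 + 8*x/5 + 64/35

The best approximation g ∈ W is the orthogonal projection of f onto W. Writing g = a_0 + a_1 x + a_2 x^2, the coefficients solve the normal equations G · a = b where
  G_{ij} = <φ_i, φ_j> and b_i = <f, φ_i>, with φ_0 = 1, φ_1 = x, φ_2 = x^2.
G =
  [2, 0, 2/3]
  [0, 2/3, 0]
  [2/3, 0, 2/5],
b = (62/15, 16/15, 158/105).
Solving gives a_0 = 64/35, a_1 = 8/5, a_2 = 5/7, so
  g(x) = 5*x^2/7 + 8*x/5 + 64/35.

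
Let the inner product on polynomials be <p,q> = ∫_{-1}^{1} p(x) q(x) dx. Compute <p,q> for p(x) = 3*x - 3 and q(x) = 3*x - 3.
<p,q> = 24

Expand the product: p(x)·q(x) = 9*x^2 - 18*x + 9.
∫_{-1}^{1} of each monomial x^k gives [2/(k+1) if k even, 0 if k odd]. Integrating term-by-term (or equivalently evaluating the antiderivative F(x) = 3*x^3 - 9*x^2 + 9*x at the endpoints):
  F(1) − F(−1) = 3 − (-21) = 24.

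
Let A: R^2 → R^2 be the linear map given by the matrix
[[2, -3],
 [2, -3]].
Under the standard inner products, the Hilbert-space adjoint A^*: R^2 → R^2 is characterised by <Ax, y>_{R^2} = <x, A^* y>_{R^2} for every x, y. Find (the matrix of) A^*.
A^* = A^T =
[[2, 2],
 [-3, -3]]

For real matrices with standard dot products, the defining identity <Ax, y> = <x, A^* y> gives (Ax)^T y = x^T (A^*) y, i.e. x^T A^T y = x^T (A^*) y. Since this holds for all x, y, we must have A^* = A^T. Therefore
A^* =
[[2, 2],
 [-3, -3]].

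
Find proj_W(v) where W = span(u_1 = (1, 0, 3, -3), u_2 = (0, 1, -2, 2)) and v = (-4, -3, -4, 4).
proj_W(v) = (-32/9, -89/27, -110/27, 110/27)

Set up U = [u_1 | ... | u_2] ∈ R^(4×2). The projector onto W = col(U) is P = U (U^T U)^(-1) U^T.
Compute U^T U =
  [19, -12]
  [-12, 9],
and U^T v = (-28, 13).
Solve U^T U · c = U^T v for the coefficients: c = (-32/9, -89/27). The projection is proj_W(v) = U c.
Check: (v - proj_W(v)) · u_1 = 0  (should be 0).
Check: (v - proj_W(v)) · u_2 = 0  (should be 0).
Result: proj_W(v) = (-32/9, -89/27, -110/27, 110/27).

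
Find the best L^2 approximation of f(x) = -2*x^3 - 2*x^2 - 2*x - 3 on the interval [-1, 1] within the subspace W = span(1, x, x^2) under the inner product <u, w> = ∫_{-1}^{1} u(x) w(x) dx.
g(x) = -2*x^2 - 16*x/5 - 3

The best approximation g ∈ W is the orthogonal projection of f onto W. Writing g = a_0 + a_1 x + a_2 x^2, the coefficients solve the normal equations G · a = b where
  G_{ij} = <φ_i, φ_j> and b_i = <f, φ_i>, with φ_0 = 1, φ_1 = x, φ_2 = x^2.
G =
  [2, 0, 2/3]
  [0, 2/3, 0]
  [2/3, 0, 2/5],
b = (-22/3, -32/15, -14/5).
Solving gives a_0 = -3, a_1 = -16/5, a_2 = -2, so
  g(x) = -2*x^2 - 16*x/5 - 3.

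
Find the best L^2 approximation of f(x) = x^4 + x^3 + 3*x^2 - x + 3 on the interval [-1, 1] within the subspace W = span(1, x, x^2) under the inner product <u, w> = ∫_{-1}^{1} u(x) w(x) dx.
g(x) = 27*x^2/7 - 2*x/5 + 102/35

The best approximation g ∈ W is the orthogonal projection of f onto W. Writing g = a_0 + a_1 x + a_2 x^2, the coefficients solve the normal equations G · a = b where
  G_{ij} = <φ_i, φ_j> and b_i = <f, φ_i>, with φ_0 = 1, φ_1 = x, φ_2 = x^2.
G =
  [2, 0, 2/3]
  [0, 2/3, 0]
  [2/3, 0, 2/5],
b = (42/5, -4/15, 122/35).
Solving gives a_0 = 102/35, a_1 = -2/5, a_2 = 27/7, so
  g(x) = 27*x^2/7 - 2*x/5 + 102/35.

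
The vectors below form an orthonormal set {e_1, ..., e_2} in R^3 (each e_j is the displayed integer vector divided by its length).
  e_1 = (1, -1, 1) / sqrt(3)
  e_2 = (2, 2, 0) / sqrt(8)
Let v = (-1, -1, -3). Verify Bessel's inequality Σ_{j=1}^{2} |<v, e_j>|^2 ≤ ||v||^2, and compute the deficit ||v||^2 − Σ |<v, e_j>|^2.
Σ |<v, e_j>|^2 = 5; ||v||^2 = 11; deficit = 6

Write each e_j = u_j / sqrt(<u_j, u_j>) where u_j is the displayed integer vector. Then <v, e_j> = <v, u_j> / sqrt(<u_j, u_j>), so |<v, e_j>|^2 = <v, u_j>^2 / <u_j, u_j>.
Coefficients: <v, e_1> = -3/sqrt(3), <v, e_2> = -4/sqrt(8).
Square and sum: Σ |<v, e_j>|^2 = 5.
Compute ||v||^2 = v·v = 11.
Deficit = 11 − 5 = 6 ≥ 0, confirming Bessel's inequality. (The deficit equals ||v − Σ <v,e_j> e_j||^2, the squared distance from v to span{e_j}.)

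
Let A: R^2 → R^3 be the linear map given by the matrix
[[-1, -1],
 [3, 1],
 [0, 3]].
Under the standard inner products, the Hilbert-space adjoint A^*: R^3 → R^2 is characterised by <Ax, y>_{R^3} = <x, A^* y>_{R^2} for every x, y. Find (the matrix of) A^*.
A^* = A^T =
[[-1, 3, 0],
 [-1, 1, 3]]

For real matrices with standard dot products, the defining identity <Ax, y> = <x, A^* y> gives (Ax)^T y = x^T (A^*) y, i.e. x^T A^T y = x^T (A^*) y. Since this holds for all x, y, we must have A^* = A^T. Therefore
A^* =
[[-1, 3, 0],
 [-1, 1, 3]].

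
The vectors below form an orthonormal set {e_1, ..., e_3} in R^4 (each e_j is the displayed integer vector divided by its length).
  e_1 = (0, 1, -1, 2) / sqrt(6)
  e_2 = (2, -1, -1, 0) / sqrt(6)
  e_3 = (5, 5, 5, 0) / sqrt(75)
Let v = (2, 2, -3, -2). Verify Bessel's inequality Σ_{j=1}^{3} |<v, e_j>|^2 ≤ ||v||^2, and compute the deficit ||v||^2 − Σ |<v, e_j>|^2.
Σ |<v, e_j>|^2 = 14/3; ||v||^2 = 21; deficit = 49/3

Write each e_j = u_j / sqrt(<u_j, u_j>) where u_j is the displayed integer vector. Then <v, e_j> = <v, u_j> / sqrt(<u_j, u_j>), so |<v, e_j>|^2 = <v, u_j>^2 / <u_j, u_j>.
Coefficients: <v, e_1> = 1/sqrt(6), <v, e_2> = 5/sqrt(6), <v, e_3> = 5/sqrt(75).
Square and sum: Σ |<v, e_j>|^2 = 14/3.
Compute ||v||^2 = v·v = 21.
Deficit = 21 − 14/3 = 49/3 ≥ 0, confirming Bessel's inequality. (The deficit equals ||v − Σ <v,e_j> e_j||^2, the squared distance from v to span{e_j}.)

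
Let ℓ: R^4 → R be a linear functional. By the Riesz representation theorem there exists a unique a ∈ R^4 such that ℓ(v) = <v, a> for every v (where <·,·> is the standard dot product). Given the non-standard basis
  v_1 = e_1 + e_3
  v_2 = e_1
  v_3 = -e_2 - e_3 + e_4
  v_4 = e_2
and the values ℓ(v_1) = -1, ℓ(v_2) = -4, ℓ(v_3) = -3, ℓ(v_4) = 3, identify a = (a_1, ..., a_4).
a = (-4, 3, 3, 3)

Write a = (a_1, ..., a_4) in the standard basis. For each basis vector v_i, ℓ(v_i) = <v_i, a> is a linear equation in the a_j's. Collect the n equations into a matrix system V a = ℓ, where row i of V is v_i (expressed in the standard basis). Since V is invertible (lower-triangular with 1s on the diagonal, up to permutation), solve by back-substitution:
  V =
[[1, 0, 1, 0],
 [1, 0, 0, 0],
 [0, -1, -1, 1],
 [0, 1, 0, 0]]
  V a = (-1, -4, -3, 3)
Solving gives a = (-4, 3, 3, 3).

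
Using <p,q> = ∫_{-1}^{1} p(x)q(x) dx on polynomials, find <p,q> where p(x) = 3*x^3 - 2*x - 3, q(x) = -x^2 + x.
<p,q> = 28/15

Expand the product: p(x)·q(x) = -3*x^5 + 3*x^4 + 2*x^3 + x^2 - 3*x.
∫_{-1}^{1} of each monomial x^k gives [2/(k+1) if k even, 0 if k odd]. Integrating term-by-term (or equivalently evaluating the antiderivative F(x) = -x^6/2 + 3*x^5/5 + x^4/2 + x^3/3 - 3*x^2/2 at the endpoints):
  F(1) − F(−1) = -17/30 − (-73/30) = 28/15.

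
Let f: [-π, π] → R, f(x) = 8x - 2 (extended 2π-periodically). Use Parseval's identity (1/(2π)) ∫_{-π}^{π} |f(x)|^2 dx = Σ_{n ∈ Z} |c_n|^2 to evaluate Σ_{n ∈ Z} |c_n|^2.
Σ |c_n|^2 = 64π^2/3 + 4

Expand and integrate term by term over [-π, π]:
  ∫ (8x)^2 dx = 64·(2π^3/3); ∫ 2·8·(-2)·x dx = 0 (odd integrand); ∫ (-2)^2 dx = 4·2π.
So (1/(2π)) ∫_{-π}^{π} (8x - 2)^2 dx = 64π^2/3 + 4 = 64π^2/3 + 4.
Parseval ⇒ Σ |c_n|^2 = 64π^2/3 + 4.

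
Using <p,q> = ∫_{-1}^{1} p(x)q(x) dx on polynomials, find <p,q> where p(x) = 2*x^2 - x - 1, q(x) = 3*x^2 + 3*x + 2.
<p,q> = -44/15

Expand the product: p(x)·q(x) = 6*x^4 + 3*x^3 - 2*x^2 - 5*x - 2.
∫_{-1}^{1} of each monomial x^k gives [2/(k+1) if k even, 0 if k odd]. Integrating term-by-term (or equivalently evaluating the antiderivative F(x) = 6*x^5/5 + 3*x^4/4 - 2*x^3/3 - 5*x^2/2 - 2*x at the endpoints):
  F(1) − F(−1) = -193/60 − (-17/60) = -44/15.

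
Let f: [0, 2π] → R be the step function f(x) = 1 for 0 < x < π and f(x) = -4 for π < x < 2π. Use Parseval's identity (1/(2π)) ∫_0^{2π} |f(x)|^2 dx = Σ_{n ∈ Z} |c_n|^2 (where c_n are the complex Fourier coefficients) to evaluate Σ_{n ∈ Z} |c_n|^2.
Σ |c_n|^2 = 17/2

Parseval equates the L^2 energy of f (normalised by 1/(2π)) with the ℓ^2 sum of its Fourier coefficients: (1/(2π)) ∫_0^{2π} |f|^2 = Σ |c_n|^2.
Compute the left side: (1/(2π)) [∫_0^π 1^2 dx + ∫_π^{2π} (-4)^2 dx] = (1/(2π)) · (1π + 16π) = (1 + 16)/2 = 17/2.
So Σ_{n ∈ Z} |c_n|^2 = 17/2.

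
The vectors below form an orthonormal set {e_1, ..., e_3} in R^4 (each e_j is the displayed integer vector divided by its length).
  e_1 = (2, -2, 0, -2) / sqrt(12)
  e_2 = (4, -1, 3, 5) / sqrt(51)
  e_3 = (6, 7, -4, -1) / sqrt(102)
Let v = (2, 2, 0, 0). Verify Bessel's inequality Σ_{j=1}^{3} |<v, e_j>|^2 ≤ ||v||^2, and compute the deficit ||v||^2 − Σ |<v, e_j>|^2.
Σ |<v, e_j>|^2 = 22/3; ||v||^2 = 8; deficit = 2/3

Write each e_j = u_j / sqrt(<u_j, u_j>) where u_j is the displayed integer vector. Then <v, e_j> = <v, u_j> / sqrt(<u_j, u_j>), so |<v, e_j>|^2 = <v, u_j>^2 / <u_j, u_j>.
Coefficients: <v, e_1> = 0/sqrt(12), <v, e_2> = 6/sqrt(51), <v, e_3> = 26/sqrt(102).
Square and sum: Σ |<v, e_j>|^2 = 22/3.
Compute ||v||^2 = v·v = 8.
Deficit = 8 − 22/3 = 2/3 ≥ 0, confirming Bessel's inequality. (The deficit equals ||v − Σ <v,e_j> e_j||^2, the squared distance from v to span{e_j}.)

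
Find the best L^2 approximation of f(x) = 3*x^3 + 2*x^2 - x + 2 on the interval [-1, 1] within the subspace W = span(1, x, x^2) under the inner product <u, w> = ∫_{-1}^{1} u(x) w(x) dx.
g(x) = 2*x^2 + 4*x/5 + 2

The best approximation g ∈ W is the orthogonal projection of f onto W. Writing g = a_0 + a_1 x + a_2 x^2, the coefficients solve the normal equations G · a = b where
  G_{ij} = <φ_i, φ_j> and b_i = <f, φ_i>, with φ_0 = 1, φ_1 = x, φ_2 = x^2.
G =
  [2, 0, 2/3]
  [0, 2/3, 0]
  [2/3, 0, 2/5],
b = (16/3, 8/15, 32/15).
Solving gives a_0 = 2, a_1 = 4/5, a_2 = 2, so
  g(x) = 2*x^2 + 4*x/5 + 2.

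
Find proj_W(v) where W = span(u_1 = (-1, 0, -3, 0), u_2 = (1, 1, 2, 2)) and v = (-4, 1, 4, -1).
proj_W(v) = (11/17, -26/51, 125/51, -52/51)

Set up U = [u_1 | ... | u_2] ∈ R^(4×2). The projector onto W = col(U) is P = U (U^T U)^(-1) U^T.
Compute U^T U =
  [10, -7]
  [-7, 10],
and U^T v = (-8, 3).
Solve U^T U · c = U^T v for the coefficients: c = (-59/51, -26/51). The projection is proj_W(v) = U c.
Check: (v - proj_W(v)) · u_1 = 0  (should be 0).
Check: (v - proj_W(v)) · u_2 = 0  (should be 0).
Result: proj_W(v) = (11/17, -26/51, 125/51, -52/51).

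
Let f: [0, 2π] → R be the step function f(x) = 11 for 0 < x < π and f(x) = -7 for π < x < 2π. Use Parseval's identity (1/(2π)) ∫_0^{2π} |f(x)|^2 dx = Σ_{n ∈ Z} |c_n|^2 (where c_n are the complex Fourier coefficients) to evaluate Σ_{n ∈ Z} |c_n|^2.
Σ |c_n|^2 = 85

Parseval equates the L^2 energy of f (normalised by 1/(2π)) with the ℓ^2 sum of its Fourier coefficients: (1/(2π)) ∫_0^{2π} |f|^2 = Σ |c_n|^2.
Compute the left side: (1/(2π)) [∫_0^π 11^2 dx + ∫_π^{2π} (-7)^2 dx] = (1/(2π)) · (121π + 49π) = (121 + 49)/2 = 85.
So Σ_{n ∈ Z} |c_n|^2 = 85.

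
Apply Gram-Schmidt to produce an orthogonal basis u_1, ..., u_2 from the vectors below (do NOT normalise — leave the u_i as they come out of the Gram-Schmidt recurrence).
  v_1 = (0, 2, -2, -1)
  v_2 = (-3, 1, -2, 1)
Orthogonal basis:
  u_1 = (0, 2, -2, -1)
  u_2 = (-3, -1/9, -8/9, 14/9)

Apply the Gram-Schmidt recurrence
  u_1 = v_1
  u_i = v_i − Σ_{j<i} ((v_i · u_j) / (u_j · u_j)) · u_j.

Step by step this gives:
  u_1 = (0, 2, -2, -1)
  u_2 = (-3, -1/9, -8/9, 14/9)

Orthogonality check:
  u_2 · u_1 = 0 (should be 0)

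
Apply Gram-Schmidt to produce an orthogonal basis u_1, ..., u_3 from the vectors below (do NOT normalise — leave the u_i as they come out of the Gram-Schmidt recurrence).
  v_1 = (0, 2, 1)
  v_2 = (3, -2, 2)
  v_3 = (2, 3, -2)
Orthogonal basis:
  u_1 = (0, 2, 1)
  u_2 = (3, -6/5, 12/5)
  u_3 = (22/9, 11/9, -22/9)

Apply the Gram-Schmidt recurrence
  u_1 = v_1
  u_i = v_i − Σ_{j<i} ((v_i · u_j) / (u_j · u_j)) · u_j.

Step by step this gives:
  u_1 = (0, 2, 1)
  u_2 = (3, -6/5, 12/5)
  u_3 = (22/9, 11/9, -22/9)

Orthogonality check:
  u_2 · u_1 = 0 (should be 0)
  u_3 · u_1 = 0 (should be 0)
  u_3 · u_2 = 0 (should be 0)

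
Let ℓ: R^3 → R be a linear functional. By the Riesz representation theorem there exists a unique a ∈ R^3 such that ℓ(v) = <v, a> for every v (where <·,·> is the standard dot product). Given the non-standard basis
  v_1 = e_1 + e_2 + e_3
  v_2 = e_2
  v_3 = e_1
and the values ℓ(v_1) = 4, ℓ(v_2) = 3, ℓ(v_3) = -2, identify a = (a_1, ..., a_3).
a = (-2, 3, 3)

Write a = (a_1, ..., a_3) in the standard basis. For each basis vector v_i, ℓ(v_i) = <v_i, a> is a linear equation in the a_j's. Collect the n equations into a matrix system V a = ℓ, where row i of V is v_i (expressed in the standard basis). Since V is invertible (lower-triangular with 1s on the diagonal, up to permutation), solve by back-substitution:
  V =
[[1, 1, 1],
 [0, 1, 0],
 [1, 0, 0]]
  V a = (4, 3, -2)
Solving gives a = (-2, 3, 3).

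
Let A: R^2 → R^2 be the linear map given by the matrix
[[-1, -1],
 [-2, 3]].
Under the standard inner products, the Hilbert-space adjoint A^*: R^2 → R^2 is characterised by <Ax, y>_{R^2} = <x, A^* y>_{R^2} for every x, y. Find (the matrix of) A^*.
A^* = A^T =
[[-1, -2],
 [-1, 3]]

For real matrices with standard dot products, the defining identity <Ax, y> = <x, A^* y> gives (Ax)^T y = x^T (A^*) y, i.e. x^T A^T y = x^T (A^*) y. Since this holds for all x, y, we must have A^* = A^T. Therefore
A^* =
[[-1, -2],
 [-1, 3]].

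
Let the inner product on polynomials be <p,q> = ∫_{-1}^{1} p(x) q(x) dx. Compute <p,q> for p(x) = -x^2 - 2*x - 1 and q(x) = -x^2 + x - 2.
<p,q> = 76/15

Expand the product: p(x)·q(x) = x^4 + x^3 + x^2 + 3*x + 2.
∫_{-1}^{1} of each monomial x^k gives [2/(k+1) if k even, 0 if k odd]. Integrating term-by-term (or equivalently evaluating the antiderivative F(x) = x^5/5 + x^4/4 + x^3/3 + 3*x^2/2 + 2*x at the endpoints):
  F(1) − F(−1) = 257/60 − (-47/60) = 76/15.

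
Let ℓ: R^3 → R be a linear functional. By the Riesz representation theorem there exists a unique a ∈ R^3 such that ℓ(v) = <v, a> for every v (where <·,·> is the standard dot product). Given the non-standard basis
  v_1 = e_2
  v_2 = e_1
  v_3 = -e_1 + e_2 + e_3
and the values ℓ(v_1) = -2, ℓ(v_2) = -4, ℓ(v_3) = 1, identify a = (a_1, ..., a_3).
a = (-4, -2, -1)

Write a = (a_1, ..., a_3) in the standard basis. For each basis vector v_i, ℓ(v_i) = <v_i, a> is a linear equation in the a_j's. Collect the n equations into a matrix system V a = ℓ, where row i of V is v_i (expressed in the standard basis). Since V is invertible (lower-triangular with 1s on the diagonal, up to permutation), solve by back-substitution:
  V =
[[0, 1, 0],
 [1, 0, 0],
 [-1, 1, 1]]
  V a = (-2, -4, 1)
Solving gives a = (-4, -2, -1).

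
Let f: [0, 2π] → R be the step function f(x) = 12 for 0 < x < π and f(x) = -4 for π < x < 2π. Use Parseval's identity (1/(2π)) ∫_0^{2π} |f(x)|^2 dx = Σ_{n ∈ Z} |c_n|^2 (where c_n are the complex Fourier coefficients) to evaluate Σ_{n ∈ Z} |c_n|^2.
Σ |c_n|^2 = 80

Parseval equates the L^2 energy of f (normalised by 1/(2π)) with the ℓ^2 sum of its Fourier coefficients: (1/(2π)) ∫_0^{2π} |f|^2 = Σ |c_n|^2.
Compute the left side: (1/(2π)) [∫_0^π 12^2 dx + ∫_π^{2π} (-4)^2 dx] = (1/(2π)) · (144π + 16π) = (144 + 16)/2 = 80.
So Σ_{n ∈ Z} |c_n|^2 = 80.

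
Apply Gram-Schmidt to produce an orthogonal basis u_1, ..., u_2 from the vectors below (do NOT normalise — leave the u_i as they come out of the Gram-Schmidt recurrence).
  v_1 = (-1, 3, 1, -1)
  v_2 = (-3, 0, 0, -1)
Orthogonal basis:
  u_1 = (-1, 3, 1, -1)
  u_2 = (-8/3, -1, -1/3, -2/3)

Apply the Gram-Schmidt recurrence
  u_1 = v_1
  u_i = v_i − Σ_{j<i} ((v_i · u_j) / (u_j · u_j)) · u_j.

Step by step this gives:
  u_1 = (-1, 3, 1, -1)
  u_2 = (-8/3, -1, -1/3, -2/3)

Orthogonality check:
  u_2 · u_1 = 0 (should be 0)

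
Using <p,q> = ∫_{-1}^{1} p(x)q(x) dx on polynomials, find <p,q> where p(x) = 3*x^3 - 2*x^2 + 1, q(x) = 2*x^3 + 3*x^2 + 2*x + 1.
<p,q> = 92/21

Expand the product: p(x)·q(x) = 6*x^6 + 5*x^5 + x^3 + x^2 + 2*x + 1.
∫_{-1}^{1} of each monomial x^k gives [2/(k+1) if k even, 0 if k odd]. Integrating term-by-term (or equivalently evaluating the antiderivative F(x) = 6*x^7/7 + 5*x^6/6 + x^4/4 + x^3/3 + x^2 + x at the endpoints):
  F(1) − F(−1) = 359/84 − (-3/28) = 92/21.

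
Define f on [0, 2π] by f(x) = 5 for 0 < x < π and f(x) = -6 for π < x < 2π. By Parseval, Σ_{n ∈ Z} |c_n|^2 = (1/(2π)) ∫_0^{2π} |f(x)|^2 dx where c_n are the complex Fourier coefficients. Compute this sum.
Σ |c_n|^2 = 61/2

Parseval equates the L^2 energy of f (normalised by 1/(2π)) with the ℓ^2 sum of its Fourier coefficients: (1/(2π)) ∫_0^{2π} |f|^2 = Σ |c_n|^2.
Compute the left side: (1/(2π)) [∫_0^π 5^2 dx + ∫_π^{2π} (-6)^2 dx] = (1/(2π)) · (25π + 36π) = (25 + 36)/2 = 61/2.
So Σ_{n ∈ Z} |c_n|^2 = 61/2.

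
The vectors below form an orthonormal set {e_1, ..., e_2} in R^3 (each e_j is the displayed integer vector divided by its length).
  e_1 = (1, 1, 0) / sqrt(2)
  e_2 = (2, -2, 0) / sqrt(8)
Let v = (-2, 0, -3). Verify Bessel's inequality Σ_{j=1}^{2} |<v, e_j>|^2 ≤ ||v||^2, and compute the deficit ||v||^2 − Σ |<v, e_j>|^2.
Σ |<v, e_j>|^2 = 4; ||v||^2 = 13; deficit = 9

Write each e_j = u_j / sqrt(<u_j, u_j>) where u_j is the displayed integer vector. Then <v, e_j> = <v, u_j> / sqrt(<u_j, u_j>), so |<v, e_j>|^2 = <v, u_j>^2 / <u_j, u_j>.
Coefficients: <v, e_1> = -2/sqrt(2), <v, e_2> = -4/sqrt(8).
Square and sum: Σ |<v, e_j>|^2 = 4.
Compute ||v||^2 = v·v = 13.
Deficit = 13 − 4 = 9 ≥ 0, confirming Bessel's inequality. (The deficit equals ||v − Σ <v,e_j> e_j||^2, the squared distance from v to span{e_j}.)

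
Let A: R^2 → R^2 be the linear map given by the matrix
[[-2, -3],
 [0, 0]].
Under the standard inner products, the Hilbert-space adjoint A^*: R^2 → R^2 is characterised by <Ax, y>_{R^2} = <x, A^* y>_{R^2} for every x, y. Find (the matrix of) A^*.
A^* = A^T =
[[-2, 0],
 [-3, 0]]

For real matrices with standard dot products, the defining identity <Ax, y> = <x, A^* y> gives (Ax)^T y = x^T (A^*) y, i.e. x^T A^T y = x^T (A^*) y. Since this holds for all x, y, we must have A^* = A^T. Therefore
A^* =
[[-2, 0],
 [-3, 0]].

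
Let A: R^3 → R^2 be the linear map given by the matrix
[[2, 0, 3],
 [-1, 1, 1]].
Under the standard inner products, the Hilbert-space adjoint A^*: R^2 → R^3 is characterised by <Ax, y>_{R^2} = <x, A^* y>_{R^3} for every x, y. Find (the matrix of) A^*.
A^* = A^T =
[[2, -1],
 [0, 1],
 [3, 1]]

For real matrices with standard dot products, the defining identity <Ax, y> = <x, A^* y> gives (Ax)^T y = x^T (A^*) y, i.e. x^T A^T y = x^T (A^*) y. Since this holds for all x, y, we must have A^* = A^T. Therefore
A^* =
[[2, -1],
 [0, 1],
 [3, 1]].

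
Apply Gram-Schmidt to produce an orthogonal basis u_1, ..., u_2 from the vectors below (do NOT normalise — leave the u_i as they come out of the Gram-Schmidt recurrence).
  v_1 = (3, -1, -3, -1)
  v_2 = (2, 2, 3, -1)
Orthogonal basis:
  u_1 = (3, -1, -3, -1)
  u_2 = (13/5, 9/5, 12/5, -6/5)

Apply the Gram-Schmidt recurrence
  u_1 = v_1
  u_i = v_i − Σ_{j<i} ((v_i · u_j) / (u_j · u_j)) · u_j.

Step by step this gives:
  u_1 = (3, -1, -3, -1)
  u_2 = (13/5, 9/5, 12/5, -6/5)

Orthogonality check:
  u_2 · u_1 = 0 (should be 0)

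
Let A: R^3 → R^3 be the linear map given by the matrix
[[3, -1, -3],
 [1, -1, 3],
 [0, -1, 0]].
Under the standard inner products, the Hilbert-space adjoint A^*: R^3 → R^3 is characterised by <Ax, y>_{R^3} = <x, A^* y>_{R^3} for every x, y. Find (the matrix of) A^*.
A^* = A^T =
[[3, 1, 0],
 [-1, -1, -1],
 [-3, 3, 0]]

For real matrices with standard dot products, the defining identity <Ax, y> = <x, A^* y> gives (Ax)^T y = x^T (A^*) y, i.e. x^T A^T y = x^T (A^*) y. Since this holds for all x, y, we must have A^* = A^T. Therefore
A^* =
[[3, 1, 0],
 [-1, -1, -1],
 [-3, 3, 0]].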